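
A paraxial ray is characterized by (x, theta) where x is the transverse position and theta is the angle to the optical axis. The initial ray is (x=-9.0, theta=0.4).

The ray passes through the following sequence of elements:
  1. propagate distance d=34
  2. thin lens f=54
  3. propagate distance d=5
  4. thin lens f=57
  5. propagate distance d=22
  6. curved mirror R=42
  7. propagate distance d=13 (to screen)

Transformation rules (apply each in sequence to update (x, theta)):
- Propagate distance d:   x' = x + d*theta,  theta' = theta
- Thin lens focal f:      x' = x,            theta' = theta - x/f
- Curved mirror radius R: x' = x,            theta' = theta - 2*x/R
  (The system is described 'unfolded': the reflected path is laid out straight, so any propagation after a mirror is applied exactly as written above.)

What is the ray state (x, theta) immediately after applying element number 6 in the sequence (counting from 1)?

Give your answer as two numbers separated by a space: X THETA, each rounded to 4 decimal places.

Answer: 10.7170 -0.3038

Derivation:
Initial: x=-9.0000 theta=0.4000
After 1 (propagate distance d=34): x=4.6000 theta=0.4000
After 2 (thin lens f=54): x=4.6000 theta=17/54 (≈0.3148)
After 3 (propagate distance d=5): x=1667/270 (≈6.1741) theta=17/54 (≈0.3148)
After 4 (thin lens f=57): x=1667/270 (≈6.1741) theta=1589/7695 (≈0.2065)
After 5 (propagate distance d=22): x=32987/3078 (≈10.7170) theta=1589/7695 (≈0.2065)
After 6 (curved mirror R=42): x=32987/3078 (≈10.7170) theta=-98197/323190 (≈-0.3038)
Rounded to 4 decimal places: x = 10.7170, theta = -0.3038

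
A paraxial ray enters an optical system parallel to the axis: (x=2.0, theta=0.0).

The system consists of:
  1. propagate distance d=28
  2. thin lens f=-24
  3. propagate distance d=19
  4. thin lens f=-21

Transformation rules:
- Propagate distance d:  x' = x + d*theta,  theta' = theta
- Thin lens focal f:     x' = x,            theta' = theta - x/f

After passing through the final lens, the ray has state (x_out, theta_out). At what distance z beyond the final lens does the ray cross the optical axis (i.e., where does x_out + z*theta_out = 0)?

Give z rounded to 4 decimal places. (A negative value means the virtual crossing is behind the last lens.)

Initial: x=2.0000 theta=0.0000
After 1 (propagate distance d=28): x=2.0000 theta=0.0000
After 2 (thin lens f=-24): x=2.0000 theta=1/12 (≈0.0833)
After 3 (propagate distance d=19): x=43/12 (≈3.5833) theta=1/12 (≈0.0833)
After 4 (thin lens f=-21): x=43/12 (≈3.5833) theta=16/63 (≈0.2540)
z_focus = -x_out/theta_out = -(43/12)/(16/63) = -903/64 ≈ -14.1094
Rounded to 4 decimal places: z = -14.1094

Answer: -14.1094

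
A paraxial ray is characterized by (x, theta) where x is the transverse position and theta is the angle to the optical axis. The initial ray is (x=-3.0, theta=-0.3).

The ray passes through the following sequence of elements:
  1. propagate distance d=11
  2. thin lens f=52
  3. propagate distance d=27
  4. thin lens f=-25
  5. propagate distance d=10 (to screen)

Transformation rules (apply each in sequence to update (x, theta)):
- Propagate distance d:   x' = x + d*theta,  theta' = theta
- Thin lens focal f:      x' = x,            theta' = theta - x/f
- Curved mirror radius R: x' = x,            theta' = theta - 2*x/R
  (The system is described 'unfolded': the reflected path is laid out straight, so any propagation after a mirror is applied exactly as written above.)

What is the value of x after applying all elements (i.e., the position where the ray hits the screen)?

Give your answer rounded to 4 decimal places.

Answer: -17.3688

Derivation:
Initial: x=-3.0000 theta=-0.3000
After 1 (propagate distance d=11): x=-6.3000 theta=-0.3000
After 2 (thin lens f=52): x=-6.3000 theta=-93/520 (≈-0.1788)
After 3 (propagate distance d=27): x=-5787/520 (≈-11.1288) theta=-93/520 (≈-0.1788)
After 4 (thin lens f=-25): x=-5787/520 (≈-11.1288) theta=-0.6240
After 5 (propagate distance d=10 (to screen)): x=-45159/2600 (≈-17.3688) theta=-0.6240
Rounded to 4 decimal places: x = -17.3688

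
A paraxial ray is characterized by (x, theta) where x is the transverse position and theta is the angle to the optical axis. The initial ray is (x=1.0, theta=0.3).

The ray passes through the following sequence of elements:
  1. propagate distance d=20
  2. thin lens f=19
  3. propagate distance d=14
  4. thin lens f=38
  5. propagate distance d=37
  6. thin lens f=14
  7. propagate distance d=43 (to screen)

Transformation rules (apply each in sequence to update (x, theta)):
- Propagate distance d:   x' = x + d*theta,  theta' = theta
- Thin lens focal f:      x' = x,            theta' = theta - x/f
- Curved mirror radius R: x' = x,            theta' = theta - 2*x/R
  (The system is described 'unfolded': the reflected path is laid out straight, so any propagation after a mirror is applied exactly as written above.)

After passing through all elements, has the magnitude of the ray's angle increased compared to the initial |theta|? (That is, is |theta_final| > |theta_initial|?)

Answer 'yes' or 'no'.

Initial: x=1.0000 theta=0.3000
After 1 (propagate distance d=20): x=7.0000 theta=0.3000
After 2 (thin lens f=19): x=7.0000 theta=-13/190 (≈-0.0684)
After 3 (propagate distance d=14): x=574/95 (≈6.0421) theta=-13/190 (≈-0.0684)
After 4 (thin lens f=38): x=574/95 (≈6.0421) theta=-821/3610 (≈-0.2274)
After 5 (propagate distance d=37): x=-1713/722 (≈-2.3726) theta=-821/3610 (≈-0.2274)
After 6 (thin lens f=14): x=-1713/722 (≈-2.3726) theta=-2929/50540 (≈-0.0580)
After 7 (propagate distance d=43 (to screen)): x=-245857/50540 (≈-4.8646) theta=-2929/50540 (≈-0.0580)
|theta_initial|=0.3000 |theta_final|=2929/50540 (≈0.0580) -> not increased

Answer: no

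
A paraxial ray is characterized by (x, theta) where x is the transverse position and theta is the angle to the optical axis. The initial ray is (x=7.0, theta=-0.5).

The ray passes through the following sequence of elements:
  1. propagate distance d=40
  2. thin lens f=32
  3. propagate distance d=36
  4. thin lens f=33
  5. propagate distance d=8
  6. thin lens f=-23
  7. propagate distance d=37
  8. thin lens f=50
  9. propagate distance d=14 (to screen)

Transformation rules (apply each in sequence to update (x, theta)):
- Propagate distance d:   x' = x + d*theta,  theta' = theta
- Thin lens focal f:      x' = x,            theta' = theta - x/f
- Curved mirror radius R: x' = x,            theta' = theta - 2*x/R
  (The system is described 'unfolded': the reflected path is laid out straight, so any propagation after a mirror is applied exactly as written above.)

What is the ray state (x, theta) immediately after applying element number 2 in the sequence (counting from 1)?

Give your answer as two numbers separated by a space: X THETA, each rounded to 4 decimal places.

Initial: x=7.0000 theta=-0.5000
After 1 (propagate distance d=40): x=-13.0000 theta=-0.5000
After 2 (thin lens f=32): x=-13.0000 theta=-3/32 (≈-0.0938)
Rounded to 4 decimal places: x = -13.0000, theta = -0.0938

Answer: -13.0000 -0.0938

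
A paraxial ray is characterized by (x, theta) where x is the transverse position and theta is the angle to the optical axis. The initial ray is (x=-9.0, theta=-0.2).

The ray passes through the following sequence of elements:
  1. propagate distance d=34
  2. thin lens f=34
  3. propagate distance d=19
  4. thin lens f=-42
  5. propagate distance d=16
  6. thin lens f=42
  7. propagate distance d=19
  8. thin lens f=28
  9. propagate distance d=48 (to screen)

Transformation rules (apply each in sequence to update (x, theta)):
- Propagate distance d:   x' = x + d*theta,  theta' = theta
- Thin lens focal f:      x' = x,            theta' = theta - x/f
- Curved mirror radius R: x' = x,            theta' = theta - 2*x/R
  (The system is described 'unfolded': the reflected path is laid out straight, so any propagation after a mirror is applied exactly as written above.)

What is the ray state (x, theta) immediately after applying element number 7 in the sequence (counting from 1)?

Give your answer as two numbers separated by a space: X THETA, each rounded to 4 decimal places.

Initial: x=-9.0000 theta=-0.2000
After 1 (propagate distance d=34): x=-15.8000 theta=-0.2000
After 2 (thin lens f=34): x=-15.8000 theta=9/34 (≈0.2647)
After 3 (propagate distance d=19): x=-1831/170 (≈-10.7706) theta=9/34 (≈0.2647)
After 4 (thin lens f=-42): x=-1831/170 (≈-10.7706) theta=59/7140 (≈0.0083)
After 5 (propagate distance d=16): x=-37979/3570 (≈-10.6384) theta=59/7140 (≈0.0083)
After 6 (thin lens f=42): x=-37979/3570 (≈-10.6384) theta=19609/74970 (≈0.2616)
After 7 (propagate distance d=19): x=-212494/37485 (≈-5.6688) theta=19609/74970 (≈0.2616)
Rounded to 4 decimal places: x = -5.6688, theta = 0.2616

Answer: -5.6688 0.2616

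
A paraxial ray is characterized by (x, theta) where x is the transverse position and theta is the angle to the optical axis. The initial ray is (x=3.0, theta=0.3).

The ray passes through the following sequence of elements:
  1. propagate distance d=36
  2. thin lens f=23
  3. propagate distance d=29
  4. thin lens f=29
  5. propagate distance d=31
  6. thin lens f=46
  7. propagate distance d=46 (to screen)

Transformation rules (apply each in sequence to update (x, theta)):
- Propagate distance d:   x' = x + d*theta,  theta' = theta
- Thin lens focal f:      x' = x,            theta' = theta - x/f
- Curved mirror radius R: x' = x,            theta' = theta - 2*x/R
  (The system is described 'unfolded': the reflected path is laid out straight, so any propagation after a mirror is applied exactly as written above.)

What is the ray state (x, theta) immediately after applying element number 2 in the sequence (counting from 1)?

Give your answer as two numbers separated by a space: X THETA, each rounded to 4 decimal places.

Initial: x=3.0000 theta=0.3000
After 1 (propagate distance d=36): x=13.8000 theta=0.3000
After 2 (thin lens f=23): x=13.8000 theta=-0.3000
Rounded to 4 decimal places: x = 13.8000, theta = -0.3000

Answer: 13.8000 -0.3000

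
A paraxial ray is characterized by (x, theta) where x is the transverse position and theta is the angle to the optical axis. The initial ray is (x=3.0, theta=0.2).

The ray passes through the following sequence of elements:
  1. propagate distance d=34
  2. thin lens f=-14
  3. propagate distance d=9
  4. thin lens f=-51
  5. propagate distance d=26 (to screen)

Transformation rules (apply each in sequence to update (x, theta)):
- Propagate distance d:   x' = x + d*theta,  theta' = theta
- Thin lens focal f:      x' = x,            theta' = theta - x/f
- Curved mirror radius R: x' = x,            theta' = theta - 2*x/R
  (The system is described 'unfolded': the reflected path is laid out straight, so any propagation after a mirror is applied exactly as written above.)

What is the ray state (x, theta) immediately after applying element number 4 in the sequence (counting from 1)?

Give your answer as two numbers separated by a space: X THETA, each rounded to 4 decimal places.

Answer: 17.9000 1.2510

Derivation:
Initial: x=3.0000 theta=0.2000
After 1 (propagate distance d=34): x=9.8000 theta=0.2000
After 2 (thin lens f=-14): x=9.8000 theta=0.9000
After 3 (propagate distance d=9): x=17.9000 theta=0.9000
After 4 (thin lens f=-51): x=17.9000 theta=319/255 (≈1.2510)
Rounded to 4 decimal places: x = 17.9000, theta = 1.2510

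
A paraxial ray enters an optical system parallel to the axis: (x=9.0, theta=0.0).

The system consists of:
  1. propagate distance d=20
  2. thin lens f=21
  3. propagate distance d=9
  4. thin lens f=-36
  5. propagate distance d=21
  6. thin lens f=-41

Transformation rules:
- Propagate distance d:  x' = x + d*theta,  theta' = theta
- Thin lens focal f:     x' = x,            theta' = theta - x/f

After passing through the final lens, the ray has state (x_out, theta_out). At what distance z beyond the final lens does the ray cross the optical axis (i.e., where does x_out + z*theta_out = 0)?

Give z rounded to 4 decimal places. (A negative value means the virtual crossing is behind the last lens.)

Initial: x=9.0000 theta=0.0000
After 1 (propagate distance d=20): x=9.0000 theta=0.0000
After 2 (thin lens f=21): x=9.0000 theta=-3/7 (≈-0.4286)
After 3 (propagate distance d=9): x=36/7 (≈5.1429) theta=-3/7 (≈-0.4286)
After 4 (thin lens f=-36): x=36/7 (≈5.1429) theta=-2/7 (≈-0.2857)
After 5 (propagate distance d=21): x=-6/7 (≈-0.8571) theta=-2/7 (≈-0.2857)
After 6 (thin lens f=-41): x=-6/7 (≈-0.8571) theta=-88/287 (≈-0.3066)
z_focus = -x_out/theta_out = -(-6/7)/(-88/287) = -123/44 ≈ -2.7955
Rounded to 4 decimal places: z = -2.7955

Answer: -2.7955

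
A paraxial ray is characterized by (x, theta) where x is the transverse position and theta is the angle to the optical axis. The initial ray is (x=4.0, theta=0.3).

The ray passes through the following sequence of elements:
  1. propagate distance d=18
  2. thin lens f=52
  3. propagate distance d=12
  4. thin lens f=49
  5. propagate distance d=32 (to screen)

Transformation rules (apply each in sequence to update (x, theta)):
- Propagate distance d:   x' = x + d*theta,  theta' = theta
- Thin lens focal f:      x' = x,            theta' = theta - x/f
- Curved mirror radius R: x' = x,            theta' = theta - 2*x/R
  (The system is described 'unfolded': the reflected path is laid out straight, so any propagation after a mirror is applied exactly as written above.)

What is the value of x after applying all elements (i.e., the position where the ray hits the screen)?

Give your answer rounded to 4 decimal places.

Answer: 7.5730

Derivation:
Initial: x=4.0000 theta=0.3000
After 1 (propagate distance d=18): x=9.4000 theta=0.3000
After 2 (thin lens f=52): x=9.4000 theta=31/260 (≈0.1192)
After 3 (propagate distance d=12): x=704/65 (≈10.8308) theta=31/260 (≈0.1192)
After 4 (thin lens f=49): x=704/65 (≈10.8308) theta=-1297/12740 (≈-0.1018)
After 5 (propagate distance d=32 (to screen)): x=4824/637 (≈7.5730) theta=-1297/12740 (≈-0.1018)
Rounded to 4 decimal places: x = 7.5730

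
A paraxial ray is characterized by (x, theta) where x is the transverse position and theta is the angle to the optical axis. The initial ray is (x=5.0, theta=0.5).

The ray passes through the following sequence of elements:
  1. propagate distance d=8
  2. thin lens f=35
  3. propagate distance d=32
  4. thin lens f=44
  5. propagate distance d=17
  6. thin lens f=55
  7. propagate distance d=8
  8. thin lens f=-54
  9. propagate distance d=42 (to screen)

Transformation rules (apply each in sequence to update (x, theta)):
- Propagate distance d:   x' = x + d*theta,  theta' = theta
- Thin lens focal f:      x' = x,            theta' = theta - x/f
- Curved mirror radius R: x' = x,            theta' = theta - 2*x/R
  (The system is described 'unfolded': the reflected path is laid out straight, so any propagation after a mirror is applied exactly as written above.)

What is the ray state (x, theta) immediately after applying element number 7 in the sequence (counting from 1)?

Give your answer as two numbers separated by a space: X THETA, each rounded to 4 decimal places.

Answer: 11.2162 -0.4005

Derivation:
Initial: x=5.0000 theta=0.5000
After 1 (propagate distance d=8): x=9.0000 theta=0.5000
After 2 (thin lens f=35): x=9.0000 theta=17/70 (≈0.2429)
After 3 (propagate distance d=32): x=587/35 (≈16.7714) theta=17/70 (≈0.2429)
After 4 (thin lens f=44): x=587/35 (≈16.7714) theta=-213/1540 (≈-0.1383)
After 5 (propagate distance d=17): x=22207/1540 (≈14.4201) theta=-213/1540 (≈-0.1383)
After 6 (thin lens f=55): x=22207/1540 (≈14.4201) theta=-2423/6050 (≈-0.4005)
After 7 (propagate distance d=8): x=950009/84700 (≈11.2162) theta=-2423/6050 (≈-0.4005)
Rounded to 4 decimal places: x = 11.2162, theta = -0.4005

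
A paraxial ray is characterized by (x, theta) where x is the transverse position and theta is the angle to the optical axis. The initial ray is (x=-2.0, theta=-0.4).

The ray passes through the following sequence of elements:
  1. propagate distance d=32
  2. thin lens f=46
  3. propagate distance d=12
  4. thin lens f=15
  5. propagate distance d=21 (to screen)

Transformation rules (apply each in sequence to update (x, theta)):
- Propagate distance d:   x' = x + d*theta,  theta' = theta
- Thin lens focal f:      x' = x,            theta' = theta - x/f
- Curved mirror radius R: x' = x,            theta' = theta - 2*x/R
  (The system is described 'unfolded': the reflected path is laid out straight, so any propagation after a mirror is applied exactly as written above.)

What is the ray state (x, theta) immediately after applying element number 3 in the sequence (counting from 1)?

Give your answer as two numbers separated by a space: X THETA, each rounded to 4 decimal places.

Initial: x=-2.0000 theta=-0.4000
After 1 (propagate distance d=32): x=-14.8000 theta=-0.4000
After 2 (thin lens f=46): x=-14.8000 theta=-9/115 (≈-0.0783)
After 3 (propagate distance d=12): x=-362/23 (≈-15.7391) theta=-9/115 (≈-0.0783)
Rounded to 4 decimal places: x = -15.7391, theta = -0.0783

Answer: -15.7391 -0.0783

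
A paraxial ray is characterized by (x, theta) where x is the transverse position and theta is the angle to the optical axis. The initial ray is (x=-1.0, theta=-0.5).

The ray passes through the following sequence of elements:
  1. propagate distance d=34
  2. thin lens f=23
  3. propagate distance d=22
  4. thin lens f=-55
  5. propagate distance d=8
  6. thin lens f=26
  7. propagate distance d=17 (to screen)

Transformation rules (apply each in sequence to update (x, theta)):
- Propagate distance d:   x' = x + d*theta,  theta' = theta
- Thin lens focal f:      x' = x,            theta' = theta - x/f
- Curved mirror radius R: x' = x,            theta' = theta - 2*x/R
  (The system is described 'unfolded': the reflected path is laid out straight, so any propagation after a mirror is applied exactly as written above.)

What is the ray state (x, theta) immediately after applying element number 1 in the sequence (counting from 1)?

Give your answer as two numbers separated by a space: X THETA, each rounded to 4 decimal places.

Initial: x=-1.0000 theta=-0.5000
After 1 (propagate distance d=34): x=-18.0000 theta=-0.5000
Rounded to 4 decimal places: x = -18.0000, theta = -0.5000

Answer: -18.0000 -0.5000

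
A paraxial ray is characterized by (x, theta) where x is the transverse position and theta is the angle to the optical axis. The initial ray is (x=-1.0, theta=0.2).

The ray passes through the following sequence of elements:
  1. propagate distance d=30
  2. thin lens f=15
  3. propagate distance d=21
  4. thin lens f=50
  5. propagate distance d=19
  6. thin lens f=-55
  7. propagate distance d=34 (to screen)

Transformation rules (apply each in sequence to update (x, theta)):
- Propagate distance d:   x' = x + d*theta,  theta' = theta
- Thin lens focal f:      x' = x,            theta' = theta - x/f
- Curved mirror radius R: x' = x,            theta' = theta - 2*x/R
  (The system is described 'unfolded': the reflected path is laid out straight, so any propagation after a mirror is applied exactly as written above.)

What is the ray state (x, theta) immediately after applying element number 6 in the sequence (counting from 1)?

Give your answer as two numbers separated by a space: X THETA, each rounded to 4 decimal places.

Initial: x=-1.0000 theta=0.2000
After 1 (propagate distance d=30): x=5.0000 theta=0.2000
After 2 (thin lens f=15): x=5.0000 theta=-2/15 (≈-0.1333)
After 3 (propagate distance d=21): x=2.2000 theta=-2/15 (≈-0.1333)
After 4 (thin lens f=50): x=2.2000 theta=-133/750 (≈-0.1773)
After 5 (propagate distance d=19): x=-877/750 (≈-1.1693) theta=-133/750 (≈-0.1773)
After 6 (thin lens f=-55): x=-877/750 (≈-1.1693) theta=-4096/20625 (≈-0.1986)
Rounded to 4 decimal places: x = -1.1693, theta = -0.1986

Answer: -1.1693 -0.1986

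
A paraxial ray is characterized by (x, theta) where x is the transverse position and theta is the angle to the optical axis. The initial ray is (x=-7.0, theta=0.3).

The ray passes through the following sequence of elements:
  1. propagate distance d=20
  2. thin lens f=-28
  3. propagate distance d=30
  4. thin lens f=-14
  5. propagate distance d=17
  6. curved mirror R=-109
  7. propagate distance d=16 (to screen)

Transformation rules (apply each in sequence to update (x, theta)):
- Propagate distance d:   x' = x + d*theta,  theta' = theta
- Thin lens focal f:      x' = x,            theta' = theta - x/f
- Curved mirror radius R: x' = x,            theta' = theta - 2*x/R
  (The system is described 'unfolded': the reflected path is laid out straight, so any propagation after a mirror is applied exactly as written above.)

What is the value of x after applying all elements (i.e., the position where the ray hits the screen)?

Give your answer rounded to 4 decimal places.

Initial: x=-7.0000 theta=0.3000
After 1 (propagate distance d=20): x=-1.0000 theta=0.3000
After 2 (thin lens f=-28): x=-1.0000 theta=37/140 (≈0.2643)
After 3 (propagate distance d=30): x=97/14 (≈6.9286) theta=37/140 (≈0.2643)
After 4 (thin lens f=-14): x=97/14 (≈6.9286) theta=186/245 (≈0.7592)
After 5 (propagate distance d=17): x=9719/490 (≈19.8347) theta=186/245 (≈0.7592)
After 6 (curved mirror R=-109): x=9719/490 (≈19.8347) theta=29993/26705 (≈1.1231)
After 7 (propagate distance d=16 (to screen)): x=2019147/53410 (≈37.8047) theta=29993/26705 (≈1.1231)
Rounded to 4 decimal places: x = 37.8047

Answer: 37.8047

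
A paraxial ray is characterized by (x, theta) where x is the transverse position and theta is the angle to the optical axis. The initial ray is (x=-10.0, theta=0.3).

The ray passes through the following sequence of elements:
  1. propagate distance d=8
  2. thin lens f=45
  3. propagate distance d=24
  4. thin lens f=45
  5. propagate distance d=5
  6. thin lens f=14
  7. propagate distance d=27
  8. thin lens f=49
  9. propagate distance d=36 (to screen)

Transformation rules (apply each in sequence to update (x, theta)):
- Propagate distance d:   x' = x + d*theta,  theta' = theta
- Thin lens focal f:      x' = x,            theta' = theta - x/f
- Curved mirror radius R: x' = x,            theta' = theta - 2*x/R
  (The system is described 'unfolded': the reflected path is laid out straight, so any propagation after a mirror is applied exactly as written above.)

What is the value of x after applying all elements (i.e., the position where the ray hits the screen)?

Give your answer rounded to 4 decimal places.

Answer: 0.9779

Derivation:
Initial: x=-10.0000 theta=0.3000
After 1 (propagate distance d=8): x=-7.6000 theta=0.3000
After 2 (thin lens f=45): x=-7.6000 theta=211/450 (≈0.4689)
After 3 (propagate distance d=24): x=274/75 (≈3.6533) theta=211/450 (≈0.4689)
After 4 (thin lens f=45): x=274/75 (≈3.6533) theta=2617/6750 (≈0.3877)
After 5 (propagate distance d=5): x=7549/1350 (≈5.5919) theta=2617/6750 (≈0.3877)
After 6 (thin lens f=14): x=7549/1350 (≈5.5919) theta=-41/3500 (≈-0.0117)
After 7 (propagate distance d=27): x=498541/94500 (≈5.2756) theta=-41/3500 (≈-0.0117)
After 8 (thin lens f=49): x=498541/94500 (≈5.2756) theta=-138196/1157625 (≈-0.1194)
After 9 (propagate distance d=36 (to screen)): x=905657/926100 (≈0.9779) theta=-138196/1157625 (≈-0.1194)
Rounded to 4 decimal places: x = 0.9779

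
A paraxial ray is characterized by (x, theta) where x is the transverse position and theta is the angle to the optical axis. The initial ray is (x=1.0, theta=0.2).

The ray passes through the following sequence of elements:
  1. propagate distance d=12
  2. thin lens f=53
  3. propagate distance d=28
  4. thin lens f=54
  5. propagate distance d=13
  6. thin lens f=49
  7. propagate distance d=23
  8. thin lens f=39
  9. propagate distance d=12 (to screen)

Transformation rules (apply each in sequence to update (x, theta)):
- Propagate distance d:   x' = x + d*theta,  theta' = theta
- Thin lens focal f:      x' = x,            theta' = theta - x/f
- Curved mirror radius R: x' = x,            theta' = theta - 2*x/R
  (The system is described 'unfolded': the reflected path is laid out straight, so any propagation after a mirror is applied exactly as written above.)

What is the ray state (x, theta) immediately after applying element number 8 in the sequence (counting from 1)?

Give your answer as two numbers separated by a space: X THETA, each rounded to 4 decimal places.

Answer: 3.8955 -0.2451

Derivation:
Initial: x=1.0000 theta=0.2000
After 1 (propagate distance d=12): x=3.4000 theta=0.2000
After 2 (thin lens f=53): x=3.4000 theta=36/265 (≈0.1358)
After 3 (propagate distance d=28): x=1909/265 (≈7.2038) theta=36/265 (≈0.1358)
After 4 (thin lens f=54): x=1909/265 (≈7.2038) theta=7/2862 (≈0.0024)
After 5 (propagate distance d=13): x=103541/14310 (≈7.2356) theta=7/2862 (≈0.0024)
After 6 (thin lens f=49): x=103541/14310 (≈7.2356) theta=-5657/38955 (≈-0.1452)
After 7 (propagate distance d=23): x=2731511/701190 (≈3.8955) theta=-5657/38955 (≈-0.1452)
After 8 (thin lens f=39): x=2731511/701190 (≈3.8955) theta=-1340545/5469282 (≈-0.2451)
Rounded to 4 decimal places: x = 3.8955, theta = -0.2451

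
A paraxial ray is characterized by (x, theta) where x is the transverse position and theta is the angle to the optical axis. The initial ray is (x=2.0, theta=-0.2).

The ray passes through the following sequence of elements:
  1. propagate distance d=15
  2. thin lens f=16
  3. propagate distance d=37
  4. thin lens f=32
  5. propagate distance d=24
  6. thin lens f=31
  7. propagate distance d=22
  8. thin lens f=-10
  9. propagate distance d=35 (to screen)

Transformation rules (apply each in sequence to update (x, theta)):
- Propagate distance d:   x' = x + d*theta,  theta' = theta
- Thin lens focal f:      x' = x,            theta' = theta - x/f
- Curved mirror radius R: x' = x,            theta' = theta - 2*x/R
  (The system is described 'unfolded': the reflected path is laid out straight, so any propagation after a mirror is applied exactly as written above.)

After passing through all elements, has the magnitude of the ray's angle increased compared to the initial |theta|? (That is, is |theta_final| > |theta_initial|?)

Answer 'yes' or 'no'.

Initial: x=2.0000 theta=-0.2000
After 1 (propagate distance d=15): x=-1.0000 theta=-0.2000
After 2 (thin lens f=16): x=-1.0000 theta=-0.1375
After 3 (propagate distance d=37): x=-6.0875 theta=-0.1375
After 4 (thin lens f=32): x=-6.0875 theta=27/512 (≈0.0527)
After 5 (propagate distance d=24): x=-1543/320 (≈-4.8219) theta=27/512 (≈0.0527)
After 6 (thin lens f=31): x=-1543/320 (≈-4.8219) theta=16529/79360 (≈0.2083)
After 7 (propagate distance d=22): x=-9513/39680 (≈-0.2397) theta=16529/79360 (≈0.2083)
After 8 (thin lens f=-10): x=-9513/39680 (≈-0.2397) theta=18283/99200 (≈0.1843)
After 9 (propagate distance d=35 (to screen)): x=246449/39680 (≈6.2109) theta=18283/99200 (≈0.1843)
|theta_initial|=0.2000 |theta_final|=18283/99200 (≈0.1843) -> not increased

Answer: no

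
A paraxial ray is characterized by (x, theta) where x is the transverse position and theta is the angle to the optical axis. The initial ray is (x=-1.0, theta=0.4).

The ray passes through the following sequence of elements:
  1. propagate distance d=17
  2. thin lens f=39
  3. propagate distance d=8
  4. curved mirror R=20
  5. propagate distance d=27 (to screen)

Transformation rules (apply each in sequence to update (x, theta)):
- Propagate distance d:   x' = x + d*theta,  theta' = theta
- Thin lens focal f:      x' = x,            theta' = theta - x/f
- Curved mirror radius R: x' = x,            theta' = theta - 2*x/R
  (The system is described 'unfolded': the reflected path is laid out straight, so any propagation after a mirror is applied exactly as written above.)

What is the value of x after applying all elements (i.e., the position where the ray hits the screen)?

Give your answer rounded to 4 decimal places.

Initial: x=-1.0000 theta=0.4000
After 1 (propagate distance d=17): x=5.8000 theta=0.4000
After 2 (thin lens f=39): x=5.8000 theta=49/195 (≈0.2513)
After 3 (propagate distance d=8): x=1523/195 (≈7.8103) theta=49/195 (≈0.2513)
After 4 (curved mirror R=20): x=1523/195 (≈7.8103) theta=-1033/1950 (≈-0.5297)
After 5 (propagate distance d=27 (to screen)): x=-12661/1950 (≈-6.4928) theta=-1033/1950 (≈-0.5297)
Rounded to 4 decimal places: x = -6.4928

Answer: -6.4928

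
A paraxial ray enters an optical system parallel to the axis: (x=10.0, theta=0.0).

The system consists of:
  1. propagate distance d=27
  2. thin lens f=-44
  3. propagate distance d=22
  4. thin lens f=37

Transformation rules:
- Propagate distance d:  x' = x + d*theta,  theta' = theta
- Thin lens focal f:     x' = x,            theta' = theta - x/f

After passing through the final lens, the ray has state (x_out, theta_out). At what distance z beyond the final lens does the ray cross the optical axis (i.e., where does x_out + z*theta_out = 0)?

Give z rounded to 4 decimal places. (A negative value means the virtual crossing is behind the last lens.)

Initial: x=10.0000 theta=0.0000
After 1 (propagate distance d=27): x=10.0000 theta=0.0000
After 2 (thin lens f=-44): x=10.0000 theta=5/22 (≈0.2273)
After 3 (propagate distance d=22): x=15.0000 theta=5/22 (≈0.2273)
After 4 (thin lens f=37): x=15.0000 theta=-145/814 (≈-0.1781)
z_focus = -x_out/theta_out = -(15.0000)/(-145/814) = 2442/29 ≈ 84.2069
Rounded to 4 decimal places: z = 84.2069

Answer: 84.2069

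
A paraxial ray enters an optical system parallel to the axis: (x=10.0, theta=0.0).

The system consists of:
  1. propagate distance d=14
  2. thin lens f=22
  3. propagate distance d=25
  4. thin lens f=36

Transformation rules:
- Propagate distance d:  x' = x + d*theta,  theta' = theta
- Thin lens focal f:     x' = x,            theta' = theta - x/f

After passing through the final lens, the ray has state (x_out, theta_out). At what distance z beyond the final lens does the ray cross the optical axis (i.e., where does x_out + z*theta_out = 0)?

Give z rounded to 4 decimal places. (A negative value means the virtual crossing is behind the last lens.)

Initial: x=10.0000 theta=0.0000
After 1 (propagate distance d=14): x=10.0000 theta=0.0000
After 2 (thin lens f=22): x=10.0000 theta=-5/11 (≈-0.4545)
After 3 (propagate distance d=25): x=-15/11 (≈-1.3636) theta=-5/11 (≈-0.4545)
After 4 (thin lens f=36): x=-15/11 (≈-1.3636) theta=-5/12 (≈-0.4167)
z_focus = -x_out/theta_out = -(-15/11)/(-5/12) = -36/11 ≈ -3.2727
Rounded to 4 decimal places: z = -3.2727

Answer: -3.2727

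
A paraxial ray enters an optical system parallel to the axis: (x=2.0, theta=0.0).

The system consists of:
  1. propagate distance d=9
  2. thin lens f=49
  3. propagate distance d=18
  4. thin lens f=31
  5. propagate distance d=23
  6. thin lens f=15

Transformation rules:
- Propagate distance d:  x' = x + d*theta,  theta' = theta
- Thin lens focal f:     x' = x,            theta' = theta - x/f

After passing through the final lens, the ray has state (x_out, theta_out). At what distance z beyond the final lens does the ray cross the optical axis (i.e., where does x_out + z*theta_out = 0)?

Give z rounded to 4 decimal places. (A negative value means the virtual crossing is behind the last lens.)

Initial: x=2.0000 theta=0.0000
After 1 (propagate distance d=9): x=2.0000 theta=0.0000
After 2 (thin lens f=49): x=2.0000 theta=-2/49 (≈-0.0408)
After 3 (propagate distance d=18): x=62/49 (≈1.2653) theta=-2/49 (≈-0.0408)
After 4 (thin lens f=31): x=62/49 (≈1.2653) theta=-4/49 (≈-0.0816)
After 5 (propagate distance d=23): x=-30/49 (≈-0.6122) theta=-4/49 (≈-0.0816)
After 6 (thin lens f=15): x=-30/49 (≈-0.6122) theta=-2/49 (≈-0.0408)
z_focus = -x_out/theta_out = -(-30/49)/(-2/49) = -15.0000
Rounded to 4 decimal places: z = -15.0000

Answer: -15.0000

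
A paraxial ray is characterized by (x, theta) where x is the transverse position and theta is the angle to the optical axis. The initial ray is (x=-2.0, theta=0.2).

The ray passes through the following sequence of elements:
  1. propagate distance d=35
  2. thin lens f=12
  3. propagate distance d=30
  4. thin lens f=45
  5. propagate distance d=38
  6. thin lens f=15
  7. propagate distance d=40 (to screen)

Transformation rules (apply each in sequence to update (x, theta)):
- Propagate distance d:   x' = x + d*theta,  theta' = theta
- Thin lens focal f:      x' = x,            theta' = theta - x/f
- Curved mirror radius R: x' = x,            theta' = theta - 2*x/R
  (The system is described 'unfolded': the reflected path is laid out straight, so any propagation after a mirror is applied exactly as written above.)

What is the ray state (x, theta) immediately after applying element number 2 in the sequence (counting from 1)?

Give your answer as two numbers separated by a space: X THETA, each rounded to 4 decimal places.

Initial: x=-2.0000 theta=0.2000
After 1 (propagate distance d=35): x=5.0000 theta=0.2000
After 2 (thin lens f=12): x=5.0000 theta=-13/60 (≈-0.2167)
Rounded to 4 decimal places: x = 5.0000, theta = -0.2167

Answer: 5.0000 -0.2167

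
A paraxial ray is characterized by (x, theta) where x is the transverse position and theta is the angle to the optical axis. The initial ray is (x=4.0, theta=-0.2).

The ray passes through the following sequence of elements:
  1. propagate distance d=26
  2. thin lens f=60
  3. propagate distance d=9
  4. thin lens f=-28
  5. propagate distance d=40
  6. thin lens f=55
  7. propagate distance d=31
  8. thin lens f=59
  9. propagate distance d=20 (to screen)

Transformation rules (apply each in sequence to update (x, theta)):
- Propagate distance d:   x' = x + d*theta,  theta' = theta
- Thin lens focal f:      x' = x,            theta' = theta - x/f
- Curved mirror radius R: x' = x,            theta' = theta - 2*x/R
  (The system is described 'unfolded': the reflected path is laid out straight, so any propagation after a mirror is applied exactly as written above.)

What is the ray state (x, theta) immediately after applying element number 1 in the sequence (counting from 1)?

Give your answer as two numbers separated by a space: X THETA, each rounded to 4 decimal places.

Answer: -1.2000 -0.2000

Derivation:
Initial: x=4.0000 theta=-0.2000
After 1 (propagate distance d=26): x=-1.2000 theta=-0.2000
Rounded to 4 decimal places: x = -1.2000, theta = -0.2000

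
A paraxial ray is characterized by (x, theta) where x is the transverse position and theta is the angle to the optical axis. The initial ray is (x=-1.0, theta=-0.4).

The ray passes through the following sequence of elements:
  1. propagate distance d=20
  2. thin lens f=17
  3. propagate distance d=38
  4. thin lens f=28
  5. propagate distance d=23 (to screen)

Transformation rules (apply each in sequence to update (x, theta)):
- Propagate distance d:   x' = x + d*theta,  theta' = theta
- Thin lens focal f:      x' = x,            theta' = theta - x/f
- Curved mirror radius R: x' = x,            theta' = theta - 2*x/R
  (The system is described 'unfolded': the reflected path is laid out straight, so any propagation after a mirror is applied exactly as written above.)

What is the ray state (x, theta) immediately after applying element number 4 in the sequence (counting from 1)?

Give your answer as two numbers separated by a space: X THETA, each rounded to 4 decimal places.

Initial: x=-1.0000 theta=-0.4000
After 1 (propagate distance d=20): x=-9.0000 theta=-0.4000
After 2 (thin lens f=17): x=-9.0000 theta=11/85 (≈0.1294)
After 3 (propagate distance d=38): x=-347/85 (≈-4.0824) theta=11/85 (≈0.1294)
After 4 (thin lens f=28): x=-347/85 (≈-4.0824) theta=131/476 (≈0.2752)
Rounded to 4 decimal places: x = -4.0824, theta = 0.2752

Answer: -4.0824 0.2752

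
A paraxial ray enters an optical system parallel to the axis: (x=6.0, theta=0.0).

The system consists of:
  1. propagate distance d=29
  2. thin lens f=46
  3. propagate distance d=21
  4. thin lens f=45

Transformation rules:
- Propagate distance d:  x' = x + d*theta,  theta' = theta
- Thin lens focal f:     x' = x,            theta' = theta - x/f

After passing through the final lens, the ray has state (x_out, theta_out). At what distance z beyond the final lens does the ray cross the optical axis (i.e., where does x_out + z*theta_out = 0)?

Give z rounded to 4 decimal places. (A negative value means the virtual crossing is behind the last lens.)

Answer: 16.0714

Derivation:
Initial: x=6.0000 theta=0.0000
After 1 (propagate distance d=29): x=6.0000 theta=0.0000
After 2 (thin lens f=46): x=6.0000 theta=-3/23 (≈-0.1304)
After 3 (propagate distance d=21): x=75/23 (≈3.2609) theta=-3/23 (≈-0.1304)
After 4 (thin lens f=45): x=75/23 (≈3.2609) theta=-14/69 (≈-0.2029)
z_focus = -x_out/theta_out = -(75/23)/(-14/69) = 225/14 ≈ 16.0714
Rounded to 4 decimal places: z = 16.0714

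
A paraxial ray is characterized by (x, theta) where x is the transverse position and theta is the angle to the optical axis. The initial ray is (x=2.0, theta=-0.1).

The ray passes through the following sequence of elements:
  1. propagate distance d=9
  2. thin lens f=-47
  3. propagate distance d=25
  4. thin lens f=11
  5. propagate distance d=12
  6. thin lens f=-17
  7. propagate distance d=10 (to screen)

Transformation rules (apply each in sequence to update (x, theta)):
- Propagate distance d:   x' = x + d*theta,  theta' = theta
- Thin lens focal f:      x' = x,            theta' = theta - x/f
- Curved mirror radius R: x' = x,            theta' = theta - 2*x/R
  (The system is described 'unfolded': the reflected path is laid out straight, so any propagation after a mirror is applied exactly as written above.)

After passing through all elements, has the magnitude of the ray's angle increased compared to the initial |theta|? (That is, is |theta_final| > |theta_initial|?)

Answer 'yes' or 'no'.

Initial: x=2.0000 theta=-0.1000
After 1 (propagate distance d=9): x=1.1000 theta=-0.1000
After 2 (thin lens f=-47): x=1.1000 theta=-18/235 (≈-0.0766)
After 3 (propagate distance d=25): x=-383/470 (≈-0.8149) theta=-18/235 (≈-0.0766)
After 4 (thin lens f=11): x=-383/470 (≈-0.8149) theta=-13/5170 (≈-0.0025)
After 5 (propagate distance d=12): x=-4369/5170 (≈-0.8451) theta=-13/5170 (≈-0.0025)
After 6 (thin lens f=-17): x=-4369/5170 (≈-0.8451) theta=-27/517 (≈-0.0522)
After 7 (propagate distance d=10 (to screen)): x=-7069/5170 (≈-1.3673) theta=-27/517 (≈-0.0522)
|theta_initial|=0.1000 |theta_final|=27/517 (≈0.0522) -> not increased

Answer: no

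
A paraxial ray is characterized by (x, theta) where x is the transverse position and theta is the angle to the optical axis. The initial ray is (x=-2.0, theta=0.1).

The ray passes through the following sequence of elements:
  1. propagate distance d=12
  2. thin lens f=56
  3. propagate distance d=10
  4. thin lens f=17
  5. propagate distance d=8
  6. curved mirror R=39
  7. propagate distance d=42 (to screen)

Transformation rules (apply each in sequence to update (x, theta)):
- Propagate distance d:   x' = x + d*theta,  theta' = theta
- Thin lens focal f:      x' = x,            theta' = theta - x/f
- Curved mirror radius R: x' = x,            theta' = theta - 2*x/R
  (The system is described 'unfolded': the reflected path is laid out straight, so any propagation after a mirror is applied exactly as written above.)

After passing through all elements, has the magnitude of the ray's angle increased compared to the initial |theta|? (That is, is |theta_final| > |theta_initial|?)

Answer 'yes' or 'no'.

Answer: no

Derivation:
Initial: x=-2.0000 theta=0.1000
After 1 (propagate distance d=12): x=-0.8000 theta=0.1000
After 2 (thin lens f=56): x=-0.8000 theta=4/35 (≈0.1143)
After 3 (propagate distance d=10): x=12/35 (≈0.3429) theta=4/35 (≈0.1143)
After 4 (thin lens f=17): x=12/35 (≈0.3429) theta=8/85 (≈0.0941)
After 5 (propagate distance d=8): x=652/595 (≈1.0958) theta=8/85 (≈0.0941)
After 6 (curved mirror R=39): x=652/595 (≈1.0958) theta=176/4641 (≈0.0379)
After 7 (propagate distance d=42 (to screen)): x=20796/7735 (≈2.6886) theta=176/4641 (≈0.0379)
|theta_initial|=0.1000 |theta_final|=176/4641 (≈0.0379) -> not increased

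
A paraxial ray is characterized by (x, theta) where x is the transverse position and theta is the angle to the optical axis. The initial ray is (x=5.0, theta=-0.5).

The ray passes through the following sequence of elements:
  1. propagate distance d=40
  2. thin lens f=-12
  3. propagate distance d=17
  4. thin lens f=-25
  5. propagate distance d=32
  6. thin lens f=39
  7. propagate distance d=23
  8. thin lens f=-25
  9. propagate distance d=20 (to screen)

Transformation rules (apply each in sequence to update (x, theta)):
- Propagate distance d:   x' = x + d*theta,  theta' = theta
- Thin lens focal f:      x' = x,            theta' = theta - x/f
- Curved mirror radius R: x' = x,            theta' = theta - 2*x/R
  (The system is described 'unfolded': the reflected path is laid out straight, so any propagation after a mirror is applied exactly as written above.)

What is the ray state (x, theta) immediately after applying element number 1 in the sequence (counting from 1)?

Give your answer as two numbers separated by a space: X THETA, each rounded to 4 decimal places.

Answer: -15.0000 -0.5000

Derivation:
Initial: x=5.0000 theta=-0.5000
After 1 (propagate distance d=40): x=-15.0000 theta=-0.5000
Rounded to 4 decimal places: x = -15.0000, theta = -0.5000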